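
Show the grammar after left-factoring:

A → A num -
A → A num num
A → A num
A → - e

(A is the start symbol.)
Left-factoring transforms A → αβ₁ | αβ₂ into A → αA' and A' → β₁ | β₂
(α is the longest common prefix among the alternatives). Repeat until
no nonterminal has two alternatives with a common prefix.

Round 1: A has alternatives sharing prefix 'A num'. Introduce A': A → A num A'
  Add: A' → -
  Add: A' → num
  Add: A' → ε

No remaining common prefixes — done.

Resulting grammar:
A → A num A'
A' → -
A' → num
A' → ε
A → - e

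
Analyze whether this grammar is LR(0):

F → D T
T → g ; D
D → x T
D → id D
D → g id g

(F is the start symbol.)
Yes, the grammar is LR(0)

Augment with F' → F and build the canonical LR(0) collection (I0 = CLOSURE({[F' → . F]}), then GOTO on every symbol after a dot until no new states appear). It has 14 states:
  I0: { [D → . g id g], [D → . id D], [D → . x T], [F → . D T], [F' → . F] }  — shift
  I1: { [F → D . T], [T → . g ; D] }  — shift
  I2: { [F' → F .] }  — accept
  I3: { [D → g . id g] }  — shift
  I4: { [D → . g id g], [D → . id D], [D → . x T], [D → id . D] }  — shift
  I5: { [D → x . T], [T → . g ; D] }  — shift
  I6: { [D → x T .] }  — reduce
  I7: { [T → g . ; D] }  — shift
  I8: { [D → . g id g], [D → . id D], [D → . x T], [T → g ; . D] }  — shift
  I9: { [T → g ; D .] }  — reduce
  I10: { [D → id D .] }  — reduce
  I11: { [D → g id . g] }  — shift
  I12: { [D → g id g .] }  — reduce
  I13: { [F → D T .] }  — reduce

Every state is either a pure shift/goto state or contains exactly one complete item and nothing to shift — no conflicts. The grammar is LR(0).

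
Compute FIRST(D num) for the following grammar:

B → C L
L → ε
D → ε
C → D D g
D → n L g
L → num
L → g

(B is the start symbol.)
{ 'n', 'num' }

FIRST sets of the non-terminals involved (from the grammar, by fixed-point iteration):
  FIRST(D) = { 'n', ε }

To compute FIRST(D num), process the symbols left to right:
Symbol D is a non-terminal. Add FIRST(D) \ {ε} = { 'n' }
D is nullable (ε ∈ FIRST(D)), continue to the next symbol.
Symbol num is a terminal. Add 'num' and stop.
FIRST(D num) = { 'n', 'num' }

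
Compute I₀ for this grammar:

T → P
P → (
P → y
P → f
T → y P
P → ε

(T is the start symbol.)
{ [P → . (], [P → . f], [P → . y], [P → .], [T → . P], [T → . y P], [T' → . T] }

First, augment the grammar with T' → T
I₀ = CLOSURE({ [T' → . T] }):
  [T' → . T] has the dot before T: add [T → . P], [T → . y P]
  [T → . P] has the dot before P: add [P → . (], [P → . y], [P → . f], [P → .]
No further items can be added.

I₀ = { [P → . (], [P → . f], [P → . y], [P → .], [T → . P], [T → . y P], [T' → . T] }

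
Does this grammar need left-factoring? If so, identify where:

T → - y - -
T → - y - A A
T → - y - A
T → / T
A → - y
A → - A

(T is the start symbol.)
Left-factoring is needed when two productions for the same non-terminal
share a common prefix on the right-hand side.

Productions for T:
  T → - y - -
  T → - y - A A
  T → - y - A
  T → / T
Productions for A:
  A → - y
  A → - A

Found common prefix '- y -' in productions for T
Found common prefix '-' in productions for A

Answer: Yes, T has productions with common prefix '- y -'; A has productions with common prefix '-'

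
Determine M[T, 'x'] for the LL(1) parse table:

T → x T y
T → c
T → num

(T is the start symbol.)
T → x T y

To find M[T, 'x'], we find productions for T where 'x' is in the predict set (PREDICT(N → α) = (FIRST(α) \ {ε}) ∪ (FOLLOW(N) if α ⇒* ε)).

T → x T y: PREDICT = { 'x' }
  'x' is in predict set, so this production goes in M[T, 'x']
T → c: PREDICT = { 'c' }
T → num: PREDICT = { 'num' }

M[T, 'x'] = T → x T y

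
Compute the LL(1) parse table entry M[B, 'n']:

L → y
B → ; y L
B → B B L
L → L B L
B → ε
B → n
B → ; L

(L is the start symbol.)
B → B B L, B → ε, B → n

To find M[B, 'n'], we find productions for B where 'n' is in the predict set (PREDICT(N → α) = (FIRST(α) \ {ε}) ∪ (FOLLOW(N) if α ⇒* ε)).

Relevant sets:
  FIRST(B) = { ';', 'n', 'y', ε }
  FIRST(L) = { 'y' }
  FOLLOW(B) = { ';', 'n', 'y' }

B → ; y L: PREDICT = { ';' }
B → B B L: PREDICT = { ';', 'n', 'y' }
  'n' is in predict set, so this production goes in M[B, 'n']
B → ε: PREDICT = { ';', 'n', 'y' }
  'n' is in predict set, so this production goes in M[B, 'n']
B → n: PREDICT = { 'n' }
  'n' is in predict set, so this production goes in M[B, 'n']
B → ; L: PREDICT = { ';' }

M[B, 'n'] = B → B B L, B → ε, B → n  (a multiply-defined cell — the grammar is not LL(1))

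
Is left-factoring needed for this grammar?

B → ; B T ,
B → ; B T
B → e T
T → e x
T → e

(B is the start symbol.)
Left-factoring is needed when two productions for the same non-terminal
share a common prefix on the right-hand side.

Productions for B:
  B → ; B T ,
  B → ; B T
  B → e T
Productions for T:
  T → e x
  T → e

Found common prefix '; B T' in productions for B
Found common prefix 'e' in productions for T

Answer: Yes, B has productions with common prefix '; B T'; T has productions with common prefix 'e'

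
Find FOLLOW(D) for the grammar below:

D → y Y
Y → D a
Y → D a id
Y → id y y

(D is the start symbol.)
{ $, 'a' }

D is the start symbol, so $ ∈ FOLLOW(D).
In Y → D a: D is followed by a, add FIRST(a) \ {ε} = { 'a' }
In Y → D a id: D is followed by a id, add FIRST(a id) \ {ε} = { 'a' }

Taking the union: FOLLOW(D) = { $, 'a' }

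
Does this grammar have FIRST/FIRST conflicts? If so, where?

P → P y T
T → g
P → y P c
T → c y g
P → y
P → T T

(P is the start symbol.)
Yes. P → P y T / P → y P c on { 'y' }; P → P y T / P → y on { 'y' }; P → P y T / P → T T on { 'c', 'g' }; P → y P c / P → y on { 'y' }

A FIRST/FIRST conflict occurs when two productions N → α and N → β for the same non-terminal have FIRST(α) ∩ FIRST(β) ≠ ∅ (with ε ∈ FIRST of a nullable right-hand side, so two nullable alternatives also conflict).

FIRST sets of the non-terminals at (or reachable through a nullable prefix from) the front of some alternative:
  FIRST(P) = { 'c', 'g', 'y' }
  FIRST(T) = { 'c', 'g' }

Productions for P:
  P → P y T: FIRST = { 'c', 'g', 'y' }
  P → y P c: FIRST = { 'y' }
  P → y: FIRST = { 'y' }
  P → T T: FIRST = { 'c', 'g' }
Productions for T:
  T → g: FIRST = { 'g' }
  T → c y g: FIRST = { 'c' }

Conflict for P: P → P y T and P → y P c
  Overlap: { 'y' }
Conflict for P: P → P y T and P → y
  Overlap: { 'y' }
Conflict for P: P → P y T and P → T T
  Overlap: { 'c', 'g' }
Conflict for P: P → y P c and P → y
  Overlap: { 'y' }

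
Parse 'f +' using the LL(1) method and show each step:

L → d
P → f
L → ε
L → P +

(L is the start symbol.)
LL(1) parsing maintains a stack (initially the start symbol over $) and the input. At each step: if the stack top is a terminal, match it against the current input token; if it is a non-terminal N, replace it with the RHS of M[N, lookahead] (the unique production whose predict set contains the lookahead).

Stack is shown with the top on the left.

Stack  Input  Action
--------------------
L $    f + $  output L → P +
P + $  f + $  output P → f
f + $  f + $  match 'f'
+ $    + $    match '+'
$      $      accept

The string is accepted.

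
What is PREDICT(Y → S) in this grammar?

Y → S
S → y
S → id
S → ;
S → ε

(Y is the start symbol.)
PREDICT(Y → S) = (FIRST(RHS) \ {ε}) ∪ (FOLLOW(Y) if ε ∈ FIRST(RHS), i.e. RHS ⇒* ε)
FIRST(S) = { ';', 'id', 'y', ε }
FIRST(S) = { ';', 'id', 'y', ε }
ε ∈ FIRST(S) (the right-hand side is nullable), so add FOLLOW(Y) = { $ }
PREDICT(Y → S) = { $, ';', 'id', 'y' }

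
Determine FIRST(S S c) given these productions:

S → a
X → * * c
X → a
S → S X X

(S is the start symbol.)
{ 'a' }

FIRST sets of the non-terminals involved (from the grammar, by fixed-point iteration):
  FIRST(S) = { 'a' }

To compute FIRST(S S c), process the symbols left to right:
Symbol S is a non-terminal. Add FIRST(S) \ {ε} = { 'a' }
S is not nullable (ε ∉ FIRST(S)), so stop here.
FIRST(S S c) = { 'a' }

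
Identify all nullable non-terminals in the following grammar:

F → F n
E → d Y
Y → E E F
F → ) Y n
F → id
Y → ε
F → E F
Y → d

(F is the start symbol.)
A non-terminal is nullable if it can derive ε (the empty string): either it has an ε-production, or it has a production whose right-hand side consists entirely of nullable non-terminals.

ε-productions: Y → ε
So Y is immediately nullable.
No further non-terminal can be added: every production for the remaining non-terminals contains a terminal or a non-nullable non-terminal.
Nullable = { 'Y' }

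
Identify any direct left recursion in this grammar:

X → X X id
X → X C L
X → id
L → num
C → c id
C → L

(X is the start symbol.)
Yes, X is left-recursive

X → X X id: LEFT RECURSIVE (starts with X)
X → X C L: LEFT RECURSIVE (starts with X)
X → id: starts with id
L → num: starts with num
C → c id: starts with c
C → L: starts with L

The grammar has direct left recursion on: X.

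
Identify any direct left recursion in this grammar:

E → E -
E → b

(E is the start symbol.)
Yes, E is left-recursive

E → E -: LEFT RECURSIVE (starts with E)
E → b: starts with b

The grammar has direct left recursion on: E.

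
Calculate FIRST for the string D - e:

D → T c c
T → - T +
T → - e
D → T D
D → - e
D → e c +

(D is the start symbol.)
{ '-', 'e' }

FIRST sets of the non-terminals involved (from the grammar, by fixed-point iteration):
  FIRST(D) = { '-', 'e' }

To compute FIRST(D - e), process the symbols left to right:
Symbol D is a non-terminal. Add FIRST(D) \ {ε} = { '-', 'e' }
D is not nullable (ε ∉ FIRST(D)), so stop here.
FIRST(D - e) = { '-', 'e' }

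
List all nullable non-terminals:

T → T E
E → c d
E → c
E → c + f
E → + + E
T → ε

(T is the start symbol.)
ε-productions: T → ε
So T is immediately nullable.
No further non-terminal can be added: every production for the remaining non-terminals contains a terminal or a non-nullable non-terminal.
Nullable = { 'T' }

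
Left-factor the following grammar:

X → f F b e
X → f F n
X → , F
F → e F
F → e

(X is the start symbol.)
X → f F X'
X' → b e
X' → n
X → , F
F → e F'
F' → F
F' → ε

Left-factoring transforms A → αβ₁ | αβ₂ into A → αA' and A' → β₁ | β₂
(α is the longest common prefix among the alternatives). Repeat until
no nonterminal has two alternatives with a common prefix.

Round 1: X has alternatives sharing prefix 'f F'. Introduce X': X → f F X'
  Add: X' → b e
  Add: X' → n

Round 2: F has alternatives sharing prefix 'e'. Introduce F': F → e F'
  Add: F' → F
  Add: F' → ε

No remaining common prefixes — done.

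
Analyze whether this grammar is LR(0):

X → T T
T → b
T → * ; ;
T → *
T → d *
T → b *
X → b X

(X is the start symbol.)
Augment with X' → X and build the canonical LR(0) collection (I0 = CLOSURE({[X' → . X]}), then GOTO on every symbol after a dot until no new states appear). It has 14 states:
  I0: { [T → . * ; ;], [T → . *], [T → . b *], [T → . b], [T → . d *], [X → . T T], [X → . b X], [X' → . X] }  — shift
  I1: { [T → * . ; ;], [T → * .] }  — shift, reduce
  I2: { [T → . * ; ;], [T → . *], [T → . b *], [T → . b], [T → . d *], [X → T . T] }  — shift
  I3: { [X' → X .] }  — accept
  I4: { [T → . * ; ;], [T → . *], [T → . b *], [T → . b], [T → . d *], [T → b . *], [T → b .], [X → . T T], [X → . b X], [X → b . X] }  — shift, reduce
  I5: { [T → d . *] }  — shift
  I6: { [T → d * .] }  — reduce
  I7: { [T → * . ; ;], [T → * .], [T → b * .] }  — shift, 2 reduces
  I8: { [X → b X .] }  — reduce
  I9: { [T → * ; . ;] }  — shift
  I10: { [T → * ; ; .] }  — reduce
  I11: { [X → T T .] }  — reduce
  I12: { [T → b . *], [T → b .] }  — shift, reduce
  I13: { [T → b * .] }  — reduce

Conflict in state I1:
  Shift-reduce conflict between [T → * .] and [T → * . ; ;]
So the grammar is NOT LR(0).

Answer: No. Shift-reduce conflict between [T → * .] and [T → * . ; ;]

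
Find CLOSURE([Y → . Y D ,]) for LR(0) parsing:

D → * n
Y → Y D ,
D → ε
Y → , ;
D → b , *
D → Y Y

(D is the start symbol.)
{ [Y → . , ;], [Y → . Y D ,] }

To compute CLOSURE, for each item [A → α.Bβ] where B is a non-terminal, add [B → .γ] for all productions B → γ; repeat for the newly added items until nothing changes.

Start with: [Y → . Y D ,]
  [Y → . Y D ,] has the dot before Y: add [Y → . , ;]
No further items can be added.

CLOSURE = { [Y → . , ;], [Y → . Y D ,] }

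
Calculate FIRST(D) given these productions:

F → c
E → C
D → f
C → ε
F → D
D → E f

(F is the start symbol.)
FIRST sets of the other non-terminals involved (by the same procedure, iterated to a fixed point):
  FIRST(E) = { ε }

From D → f:
  - f is a terminal: add 'f' and stop
From D → E f:
  - E is a non-terminal: add FIRST(E) \ {ε} = { }
    E is nullable, so continue to the next symbol
  - f is a terminal: add 'f' and stop

Collecting: FIRST(D) = { 'f' }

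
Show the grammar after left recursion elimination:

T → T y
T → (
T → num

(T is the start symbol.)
T → ( T'
T → num T'
T' → y T'
T' → ε

T is directly left-recursive. The standard transformation for
  A → A α₁ | ... | A α_m | β₁ | ... | β_n
is
  A  → β₁ A' | ... | β_n A'
  A' → α₁ A' | ... | α_m A' | ε

T → ( becomes T → ( T'
T → num becomes T → num T'
T → T y becomes T' → y T'
Add T' → ε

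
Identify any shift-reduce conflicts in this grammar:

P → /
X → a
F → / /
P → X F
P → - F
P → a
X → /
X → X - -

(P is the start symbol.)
Augment with P' → P and build the canonical LR(0) collection (I0 = CLOSURE({[P' → . P]}), then GOTO on every symbol after a dot until no new states appear). It has 12 states:
  I0: { [P → . - F], [P → . /], [P → . X F], [P → . a], [P' → . P], [X → . /], [X → . X - -], [X → . a] }  — shift
  I1: { [F → . / /], [P → - . F] }  — shift
  I2: { [P → / .], [X → / .] }  — 2 reduces
  I3: { [P' → P .] }  — accept
  I4: { [F → . / /], [P → X . F], [X → X . - -] }  — shift
  I5: { [P → a .], [X → a .] }  — 2 reduces
  I6: { [X → X - . -] }  — shift
  I7: { [F → / . /] }  — shift
  I8: { [P → X F .] }  — reduce
  I9: { [F → / / .] }  — reduce
  I10: { [X → X - - .] }  — reduce
  I11: { [P → - F .] }  — reduce

No state contains both a complete item and a shift item.

Answer: No shift-reduce conflicts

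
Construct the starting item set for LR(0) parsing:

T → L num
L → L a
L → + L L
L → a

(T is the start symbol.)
{ [L → . + L L], [L → . L a], [L → . a], [T → . L num], [T' → . T] }

First, augment the grammar with T' → T
I₀ = CLOSURE({ [T' → . T] }):
  [T' → . T] has the dot before T: add [T → . L num]
  [T → . L num] has the dot before L: add [L → . L a], [L → . + L L], [L → . a]
No further items can be added.

I₀ = { [L → . + L L], [L → . L a], [L → . a], [T → . L num], [T' → . T] }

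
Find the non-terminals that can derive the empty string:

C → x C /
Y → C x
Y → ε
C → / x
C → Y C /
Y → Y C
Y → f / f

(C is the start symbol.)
A non-terminal is nullable if it can derive ε (the empty string): either it has an ε-production, or it has a production whose right-hand side consists entirely of nullable non-terminals.

ε-productions: Y → ε
So Y is immediately nullable.
No further non-terminal can be added: every production for the remaining non-terminals contains a terminal or a non-nullable non-terminal.
Nullable = { 'Y' }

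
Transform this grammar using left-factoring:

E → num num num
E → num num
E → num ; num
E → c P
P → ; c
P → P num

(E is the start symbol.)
Left-factoring transforms A → αβ₁ | αβ₂ into A → αA' and A' → β₁ | β₂
(α is the longest common prefix among the alternatives). Repeat until
no nonterminal has two alternatives with a common prefix.

Round 1: E has alternatives sharing prefix 'num'. Introduce E': E → num E'
  Add: E' → num num
  Add: E' → num
  Add: E' → ; num

Round 2: E' has alternatives sharing prefix 'num'. Introduce E'': E' → num E''
  Add: E'' → num
  Add: E'' → ε

No remaining common prefixes — done.

Resulting grammar:
E → num E'
E' → num E''
E'' → num
E'' → ε
E' → ; num
E → c P
P → ; c
P → P num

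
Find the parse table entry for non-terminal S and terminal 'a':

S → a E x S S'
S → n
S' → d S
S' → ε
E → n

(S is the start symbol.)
S → a E x S S'

To find M[S, 'a'], we find productions for S where 'a' is in the predict set (PREDICT(N → α) = (FIRST(α) \ {ε}) ∪ (FOLLOW(N) if α ⇒* ε)).

S → a E x S S': PREDICT = { 'a' }
  'a' is in predict set, so this production goes in M[S, 'a']
S → n: PREDICT = { 'n' }

M[S, 'a'] = S → a E x S S'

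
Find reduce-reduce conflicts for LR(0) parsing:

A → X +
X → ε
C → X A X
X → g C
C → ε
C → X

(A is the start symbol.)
Yes — I3: [C → .] vs [X → .]; I5: [C → X .] vs [X → .]

Augment with A' → A and build the canonical LR(0) collection (I0 = CLOSURE({[A' → . A]}), then GOTO on every symbol after a dot until no new states appear). It has 9 states:
  I0: { [A → . X +], [A' → . A], [X → . g C], [X → .] }  — shift, reduce
  I1: { [A' → A .] }  — accept
  I2: { [A → X . +] }  — shift
  I3: { [C → . X A X], [C → . X], [C → .], [X → . g C], [X → .], [X → g . C] }  — shift, 2 reduces
  I4: { [X → g C .] }  — reduce
  I5: { [A → . X +], [C → X . A X], [C → X .], [X → . g C], [X → .] }  — shift, 2 reduces
  I6: { [C → X A . X], [X → . g C], [X → .] }  — shift, reduce
  I7: { [C → X A X .] }  — reduce
  I8: { [A → X + .] }  — reduce

I3 contains complete items [C → .], [X → .] — reduce-reduce conflict.
I5 contains complete items [C → X .], [X → .] — reduce-reduce conflict.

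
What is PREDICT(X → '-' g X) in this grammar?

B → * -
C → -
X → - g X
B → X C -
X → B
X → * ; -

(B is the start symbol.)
{ '-' }

PREDICT(X → '-' g X) = (FIRST(RHS) \ {ε}) ∪ (FOLLOW(X) if ε ∈ FIRST(RHS), i.e. RHS ⇒* ε)
FIRST('-' g X) = { '-' }
ε ∉ FIRST('-' g X), so FOLLOW(X) is not added.
PREDICT(X → '-' g X) = { '-' }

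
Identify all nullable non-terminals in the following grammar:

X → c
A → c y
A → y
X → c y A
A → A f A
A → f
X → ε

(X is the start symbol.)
{ 'X' }

ε-productions: X → ε
So X is immediately nullable.
No further non-terminal can be added: every production for the remaining non-terminals contains a terminal or a non-nullable non-terminal.
Nullable = { 'X' }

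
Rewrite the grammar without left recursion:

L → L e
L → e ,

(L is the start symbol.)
L → e , L'
L' → e L'
L' → ε

L is directly left-recursive. The standard transformation for
  A → A α₁ | ... | A α_m | β₁ | ... | β_n
is
  A  → β₁ A' | ... | β_n A'
  A' → α₁ A' | ... | α_m A' | ε

L → e , becomes L → e , L'
L → L e becomes L' → e L'
Add L' → ε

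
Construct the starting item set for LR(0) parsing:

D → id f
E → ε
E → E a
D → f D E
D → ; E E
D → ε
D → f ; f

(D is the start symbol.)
First, augment the grammar with D' → D
I₀ = CLOSURE({ [D' → . D] }):
  [D' → . D] has the dot before D: add [D → . id f], [D → . f D E], [D → . ; E E], [D → .], [D → . f ; f]
No further items can be added.

I₀ = { [D → . ; E E], [D → . f ; f], [D → . f D E], [D → . id f], [D → .], [D' → . D] }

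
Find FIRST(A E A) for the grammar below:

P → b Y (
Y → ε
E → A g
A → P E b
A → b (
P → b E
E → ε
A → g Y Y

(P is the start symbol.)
{ 'b', 'g' }

FIRST sets of the non-terminals involved (from the grammar, by fixed-point iteration):
  FIRST(A) = { 'b', 'g' }

To compute FIRST(A E A), process the symbols left to right:
Symbol A is a non-terminal. Add FIRST(A) \ {ε} = { 'b', 'g' }
A is not nullable (ε ∉ FIRST(A)), so stop here.
FIRST(A E A) = { 'b', 'g' }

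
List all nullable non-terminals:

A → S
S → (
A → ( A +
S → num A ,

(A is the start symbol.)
None

There are no ε-productions, so no non-terminal can derive ε.
No non-terminals are nullable.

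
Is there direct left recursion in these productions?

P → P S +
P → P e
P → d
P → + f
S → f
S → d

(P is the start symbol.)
Yes, P is left-recursive

Direct left recursion occurs when N → N α for some non-terminal N (the right-hand side begins with the left-hand side itself).

P → P S +: LEFT RECURSIVE (starts with P)
P → P e: LEFT RECURSIVE (starts with P)
P → d: starts with d
P → + f: starts with '+'
S → f: starts with f
S → d: starts with d

The grammar has direct left recursion on: P.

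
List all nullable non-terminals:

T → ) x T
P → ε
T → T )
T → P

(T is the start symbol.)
{ 'P', 'T' }

ε-productions: P → ε
So P is immediately nullable.
T → P: every symbol on the right is nullable, so T is nullable too.
Every non-terminal is now nullable.
Nullable = { 'P', 'T' }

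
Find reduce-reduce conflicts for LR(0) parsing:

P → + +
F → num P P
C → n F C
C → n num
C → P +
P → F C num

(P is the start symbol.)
Augment with P' → P and build the canonical LR(0) collection (I0 = CLOSURE({[P' → . P]}), then GOTO on every symbol after a dot until no new states appear). It has 16 states:
  I0: { [F → . num P P], [P → . + +], [P → . F C num], [P' → . P] }  — shift
  I1: { [P → + . +] }  — shift
  I2: { [C → . P +], [C → . n F C], [C → . n num], [F → . num P P], [P → . + +], [P → . F C num], [P → F . C num] }  — shift
  I3: { [P' → P .] }  — accept
  I4: { [F → . num P P], [F → num . P P], [P → . + +], [P → . F C num] }  — shift
  I5: { [F → . num P P], [F → num P . P], [P → . + +], [P → . F C num] }  — shift
  I6: { [F → num P P .] }  — reduce
  I7: { [P → F C . num] }  — shift
  I8: { [C → P . +] }  — shift
  I9: { [C → n . F C], [C → n . num], [F → . num P P] }  — shift
  I10: { [C → . P +], [C → . n F C], [C → . n num], [C → n F . C], [F → . num P P], [P → . + +], [P → . F C num] }  — shift
  I11: { [C → n num .], [F → . num P P], [F → num . P P], [P → . + +], [P → . F C num] }  — shift, reduce
  I12: { [C → n F C .] }  — reduce
  I13: { [C → P + .] }  — reduce
  I14: { [P → F C num .] }  — reduce
  I15: { [P → + + .] }  — reduce

No state contains more than one complete item.

Answer: No reduce-reduce conflicts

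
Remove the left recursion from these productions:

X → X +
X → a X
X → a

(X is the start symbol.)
X is directly left-recursive. The standard transformation for
  A → A α₁ | ... | A α_m | β₁ | ... | β_n
is
  A  → β₁ A' | ... | β_n A'
  A' → α₁ A' | ... | α_m A' | ε

X → a X becomes X → a X X'
X → a becomes X → a X'
X → X + becomes X' → + X'
Add X' → ε

Resulting grammar:
X → a X X'
X → a X'
X' → + X'
X' → ε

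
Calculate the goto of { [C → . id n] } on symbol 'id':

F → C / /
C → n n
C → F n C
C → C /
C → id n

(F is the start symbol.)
{ [C → id . n] }

GOTO(I, 'id') = CLOSURE({ [A → αX.β] : [A → α.Xβ] ∈ I, X = 'id' })

Items with dot before 'id', with the dot advanced:
  [C → . id n] → [C → id . n]
Closure adds nothing (no advanced item has the dot before a non-terminal).

GOTO = { [C → id . n] }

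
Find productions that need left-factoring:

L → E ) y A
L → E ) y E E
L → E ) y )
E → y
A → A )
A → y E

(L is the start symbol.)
Left-factoring is needed when two productions for the same non-terminal
share a common prefix on the right-hand side.

Productions for L:
  L → E ) y A
  L → E ) y E E
  L → E ) y )
Productions for A:
  A → A )
  A → y E

Found common prefix 'E ) y' in productions for L

Answer: Yes, L has productions with common prefix 'E ) y'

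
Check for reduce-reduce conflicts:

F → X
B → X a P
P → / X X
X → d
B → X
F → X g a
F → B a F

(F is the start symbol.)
Yes — I3: [B → X .] vs [F → X .]

A reduce-reduce conflict occurs when an LR(0) state has two complete items [A → α .] and [B → β .] — both call for a reduction, and with no lookahead the parser cannot choose between them.

Augment with F' → F and build the canonical LR(0) collection (I0 = CLOSURE({[F' → . F]}), then GOTO on every symbol after a dot until no new states appear). It has 14 states:
  I0: { [B → . X a P], [B → . X], [F → . B a F], [F → . X g a], [F → . X], [F' → . F], [X → . d] }  — shift
  I1: { [F → B . a F] }  — shift
  I2: { [F' → F .] }  — accept
  I3: { [B → X . a P], [B → X .], [F → X . g a], [F → X .] }  — shift, 2 reduces
  I4: { [X → d .] }  — reduce
  I5: { [B → X a . P], [P → . / X X] }  — shift
  I6: { [F → X g . a] }  — shift
  I7: { [F → X g a .] }  — reduce
  I8: { [P → / . X X], [X → . d] }  — shift
  I9: { [B → X a P .] }  — reduce
  I10: { [P → / X . X], [X → . d] }  — shift
  I11: { [P → / X X .] }  — reduce
  I12: { [B → . X a P], [B → . X], [F → . B a F], [F → . X g a], [F → . X], [F → B a . F], [X → . d] }  — shift
  I13: { [F → B a F .] }  — reduce

I3 contains complete items [B → X .], [F → X .] — reduce-reduce conflict.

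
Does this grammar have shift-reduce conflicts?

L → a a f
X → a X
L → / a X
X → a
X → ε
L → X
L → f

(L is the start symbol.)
A shift-reduce conflict occurs when an LR(0) state has both:
  - a complete (reduce) item [A → α .] (dot at the end), and
  - a shift item [B → β . c γ] (dot before a terminal).

Augment with L' → L and build the canonical LR(0) collection (I0 = CLOSURE({[L' → . L]}), then GOTO on every symbol after a dot until no new states appear). It has 12 states:
  I0: { [L → . / a X], [L → . X], [L → . a a f], [L → . f], [L' → . L], [X → . a X], [X → . a], [X → .] }  — shift, reduce
  I1: { [L → / . a X] }  — shift
  I2: { [L' → L .] }  — accept
  I3: { [L → X .] }  — reduce
  I4: { [L → a . a f], [X → . a X], [X → . a], [X → .], [X → a . X], [X → a .] }  — shift, 2 reduces
  I5: { [L → f .] }  — reduce
  I6: { [X → a X .] }  — reduce
  I7: { [L → a a . f], [X → . a X], [X → . a], [X → .], [X → a . X], [X → a .] }  — shift, 2 reduces
  I8: { [X → . a X], [X → . a], [X → .], [X → a . X], [X → a .] }  — shift, 2 reduces
  I9: { [L → a a f .] }  — reduce
  I10: { [L → / a . X], [X → . a X], [X → . a], [X → .] }  — shift, reduce
  I11: { [L → / a X .] }  — reduce

I0 contains reduce item [X → .] and shift items [L → . / a X], [L → . a a f], [L → . f], [X → . a], [X → . a X] — shift-reduce conflict.
I4 contains reduce items [X → .], [X → a .] and shift items [L → a . a f], [X → . a], [X → . a X] — shift-reduce conflict.
I7 contains reduce items [X → .], [X → a .] and shift items [L → a a . f], [X → . a], [X → . a X] — shift-reduce conflict.
I8 contains reduce items [X → .], [X → a .] and shift items [X → . a], [X → . a X] — shift-reduce conflict.
I10 contains reduce item [X → .] and shift items [X → . a], [X → . a X] — shift-reduce conflict.

Answer: Yes — I0: [X → .] vs [L → . / a X]; I4: [X → .] vs [L → a . a f]; I7: [X → .] vs [L → a a . f]; I8: [X → .] vs [X → . a]; I10: [X → .] vs [X → . a]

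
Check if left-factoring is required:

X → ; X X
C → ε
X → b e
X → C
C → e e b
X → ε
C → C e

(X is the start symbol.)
No, left-factoring is not needed

Left-factoring is needed when two productions for the same non-terminal
share a common prefix on the right-hand side.

Productions for X:
  X → ; X X
  X → b e
  X → C
  X → ε
Productions for C:
  C → ε
  C → e e b
  C → C e

No common prefixes found.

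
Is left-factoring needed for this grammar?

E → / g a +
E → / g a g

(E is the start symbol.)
Yes, E has productions with common prefix '/ g a'

Left-factoring is needed when two productions for the same non-terminal
share a common prefix on the right-hand side.

Productions for E:
  E → / g a +
  E → / g a g

Found common prefix '/ g a' in productions for E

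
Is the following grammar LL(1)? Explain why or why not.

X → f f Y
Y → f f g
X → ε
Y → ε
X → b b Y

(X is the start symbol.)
Relevant sets:
  FOLLOW(X) = { $ }
  FOLLOW(Y) = { $ }

For X:
  PREDICT(X → f f Y) = { 'f' }
  PREDICT(X → ε) = { $ }
  PREDICT(X → b b Y) = { 'b' }
For Y:
  PREDICT(Y → f f g) = { 'f' }
  PREDICT(Y → ε) = { $ }

All predict sets are disjoint. The grammar IS LL(1).

Answer: Yes, the grammar is LL(1).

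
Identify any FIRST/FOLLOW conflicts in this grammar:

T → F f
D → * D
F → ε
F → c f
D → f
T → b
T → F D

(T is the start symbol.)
A FIRST/FOLLOW conflict occurs when a non-terminal N has a nullable alternative N → β (β ⇒* ε) and another alternative N → α with FIRST(α) ∩ FOLLOW(N) ≠ ∅: on such a lookahead the parser cannot decide between expanding α and letting N vanish via β.

Nullable non-terminals: F.

F: nullable alternative(s) F → ε; FOLLOW(F) = { '*', 'f' }
  F → ε: FIRST \ {ε} = { } — this is the only nullable alternative, skip
  F → c f: FIRST \ {ε} = { 'c' } — disjoint from FOLLOW(F)

D, T have no nullable alternative, so no FIRST/FOLLOW check is needed there.

No FIRST/FOLLOW conflicts found.

Answer: No FIRST/FOLLOW conflicts.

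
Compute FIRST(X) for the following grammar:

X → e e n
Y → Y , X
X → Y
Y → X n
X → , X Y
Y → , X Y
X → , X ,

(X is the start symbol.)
{ ',', 'e' }

FIRST sets of the other non-terminals involved (by the same procedure, iterated to a fixed point):
  FIRST(Y) = { ',', 'e' }

From X → e e n:
  - e is a terminal: add 'e' and stop
From X → Y:
  - Y is a non-terminal: add FIRST(Y) \ {ε} = { ',', 'e' }
    Y is not nullable, so stop
From X → , X Y:
  - ',' is a terminal: add ',' and stop
From X → , X ,:
  - ',' is a terminal: add ',' and stop

Collecting: FIRST(X) = { ',', 'e' }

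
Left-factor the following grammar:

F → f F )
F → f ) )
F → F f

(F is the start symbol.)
Left-factoring transforms A → αβ₁ | αβ₂ into A → αA' and A' → β₁ | β₂
(α is the longest common prefix among the alternatives). Repeat until
no nonterminal has two alternatives with a common prefix.

Round 1: F has alternatives sharing prefix 'f'. Introduce F': F → f F'
  Add: F' → F )
  Add: F' → ) )

No remaining common prefixes — done.

Resulting grammar:
F → f F'
F' → F )
F' → ) )
F → F f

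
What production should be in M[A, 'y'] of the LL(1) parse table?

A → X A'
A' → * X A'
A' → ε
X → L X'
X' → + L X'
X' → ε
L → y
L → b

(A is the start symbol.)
To find M[A, 'y'], we find productions for A where 'y' is in the predict set (PREDICT(N → α) = (FIRST(α) \ {ε}) ∪ (FOLLOW(N) if α ⇒* ε)).

Relevant sets:
  FIRST(X) = { 'b', 'y' }

A → X A': PREDICT = { 'b', 'y' }
  'y' is in predict set, so this production goes in M[A, 'y']

M[A, 'y'] = A → X A'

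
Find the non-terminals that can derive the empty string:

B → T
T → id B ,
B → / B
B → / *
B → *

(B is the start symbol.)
None

A non-terminal is nullable if it can derive ε (the empty string): either it has an ε-production, or it has a production whose right-hand side consists entirely of nullable non-terminals.

There are no ε-productions, so no non-terminal can derive ε.
No non-terminals are nullable.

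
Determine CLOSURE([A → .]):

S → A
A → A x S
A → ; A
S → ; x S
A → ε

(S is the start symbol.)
{ [A → .] }

To compute CLOSURE, for each item [A → α.Bβ] where B is a non-terminal, add [B → .γ] for all productions B → γ; repeat for the newly added items until nothing changes.

Start with: [A → .]
The dot is at the end, so nothing is added.

CLOSURE = { [A → .] }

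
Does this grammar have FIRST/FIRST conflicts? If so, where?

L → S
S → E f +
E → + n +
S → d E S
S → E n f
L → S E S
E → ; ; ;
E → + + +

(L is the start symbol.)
Yes. L → S / L → S E S on { '+', ';', 'd' }; S → E f '+' / S → E n f on { '+', ';' }; E → '+' n '+' / E → '+' '+' '+' on { '+' }

A FIRST/FIRST conflict occurs when two productions N → α and N → β for the same non-terminal have FIRST(α) ∩ FIRST(β) ≠ ∅ (with ε ∈ FIRST of a nullable right-hand side, so two nullable alternatives also conflict).

FIRST sets of the non-terminals at (or reachable through a nullable prefix from) the front of some alternative:
  FIRST(S) = { '+', ';', 'd' }
  FIRST(E) = { '+', ';' }

Productions for L:
  L → S: FIRST = { '+', ';', 'd' }
  L → S E S: FIRST = { '+', ';', 'd' }
Productions for S:
  S → E f +: FIRST = { '+', ';' }
  S → d E S: FIRST = { 'd' }
  S → E n f: FIRST = { '+', ';' }
Productions for E:
  E → + n +: FIRST = { '+' }
  E → ; ; ;: FIRST = { ';' }
  E → + + +: FIRST = { '+' }

Conflict for L: L → S and L → S E S
  Overlap: { '+', ';', 'd' }
Conflict for S: S → E f + and S → E n f
  Overlap: { '+', ';' }
Conflict for E: E → + n + and E → + + +
  Overlap: { '+' }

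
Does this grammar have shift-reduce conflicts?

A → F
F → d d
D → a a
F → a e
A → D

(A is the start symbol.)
No shift-reduce conflicts

A shift-reduce conflict occurs when an LR(0) state has both:
  - a complete (reduce) item [A → α .] (dot at the end), and
  - a shift item [B → β . c γ] (dot before a terminal).

Augment with A' → A and build the canonical LR(0) collection (I0 = CLOSURE({[A' → . A]}), then GOTO on every symbol after a dot until no new states appear). It has 9 states:
  I0: { [A → . D], [A → . F], [A' → . A], [D → . a a], [F → . a e], [F → . d d] }  — shift
  I1: { [A' → A .] }  — accept
  I2: { [A → D .] }  — reduce
  I3: { [A → F .] }  — reduce
  I4: { [D → a . a], [F → a . e] }  — shift
  I5: { [F → d . d] }  — shift
  I6: { [F → d d .] }  — reduce
  I7: { [D → a a .] }  — reduce
  I8: { [F → a e .] }  — reduce

No state contains both a complete item and a shift item.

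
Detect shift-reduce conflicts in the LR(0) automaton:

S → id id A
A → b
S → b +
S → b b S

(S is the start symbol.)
A shift-reduce conflict occurs when an LR(0) state has both:
  - a complete (reduce) item [A → α .] (dot at the end), and
  - a shift item [B → β . c γ] (dot before a terminal).

Augment with S' → S and build the canonical LR(0) collection (I0 = CLOSURE({[S' → . S]}), then GOTO on every symbol after a dot until no new states appear). It has 10 states:
  I0: { [S → . b +], [S → . b b S], [S → . id id A], [S' → . S] }  — shift
  I1: { [S' → S .] }  — accept
  I2: { [S → b . +], [S → b . b S] }  — shift
  I3: { [S → id . id A] }  — shift
  I4: { [A → . b], [S → id id . A] }  — shift
  I5: { [S → id id A .] }  — reduce
  I6: { [A → b .] }  — reduce
  I7: { [S → b + .] }  — reduce
  I8: { [S → . b +], [S → . b b S], [S → . id id A], [S → b b . S] }  — shift
  I9: { [S → b b S .] }  — reduce

No state contains both a complete item and a shift item.

Answer: No shift-reduce conflicts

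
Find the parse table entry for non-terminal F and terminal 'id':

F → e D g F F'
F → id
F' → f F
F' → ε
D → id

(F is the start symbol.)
F → id

To find M[F, 'id'], we find productions for F where 'id' is in the predict set (PREDICT(N → α) = (FIRST(α) \ {ε}) ∪ (FOLLOW(N) if α ⇒* ε)).

F → e D g F F': PREDICT = { 'e' }
F → id: PREDICT = { 'id' }
  'id' is in predict set, so this production goes in M[F, 'id']

M[F, 'id'] = F → id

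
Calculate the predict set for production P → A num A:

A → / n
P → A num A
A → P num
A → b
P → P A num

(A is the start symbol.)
{ '/', 'b' }

PREDICT(P → A num A) = (FIRST(RHS) \ {ε}) ∪ (FOLLOW(P) if ε ∈ FIRST(RHS), i.e. RHS ⇒* ε)
FIRST(A) = { '/', 'b' }
FIRST(A num A) = { '/', 'b' }
ε ∉ FIRST(A num A), so FOLLOW(P) is not added.
PREDICT(P → A num A) = { '/', 'b' }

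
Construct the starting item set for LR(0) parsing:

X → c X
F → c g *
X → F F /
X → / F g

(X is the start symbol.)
{ [F → . c g *], [X → . / F g], [X → . F F /], [X → . c X], [X' → . X] }

First, augment the grammar with X' → X
I₀ = CLOSURE({ [X' → . X] }):
  [X' → . X] has the dot before X: add [X → . c X], [X → . F F /], [X → . / F g]
  [X → . F F /] has the dot before F: add [F → . c g *]
No further items can be added.

I₀ = { [F → . c g *], [X → . / F g], [X → . F F /], [X → . c X], [X' → . X] }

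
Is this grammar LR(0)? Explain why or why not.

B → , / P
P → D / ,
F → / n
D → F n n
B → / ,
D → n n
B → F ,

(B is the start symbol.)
A grammar is LR(0) if no state in the canonical LR(0) collection has:
  - both a shift item (dot before a terminal) and a complete item (shift-reduce conflict), or
  - two or more complete items (reduce-reduce conflict; the accept item [B' → B .] counts as a complete item here).

Augment with B' → B and build the canonical LR(0) collection (I0 = CLOSURE({[B' → . B]}), then GOTO on every symbol after a dot until no new states appear). It has 19 states:
  I0: { [B → . , / P], [B → . / ,], [B → . F ,], [B' → . B], [F → . / n] }  — shift
  I1: { [B → , . / P] }  — shift
  I2: { [B → / . ,], [F → / . n] }  — shift
  I3: { [B' → B .] }  — accept
  I4: { [B → F . ,] }  — shift
  I5: { [B → F , .] }  — reduce
  I6: { [B → / , .] }  — reduce
  I7: { [F → / n .] }  — reduce
  I8: { [B → , / . P], [D → . F n n], [D → . n n], [F → . / n], [P → . D / ,] }  — shift
  I9: { [F → / . n] }  — shift
  I10: { [P → D . / ,] }  — shift
  I11: { [D → F . n n] }  — shift
  I12: { [B → , / P .] }  — reduce
  I13: { [D → n . n] }  — shift
  I14: { [D → n n .] }  — reduce
  I15: { [D → F n . n] }  — shift
  I16: { [D → F n n .] }  — reduce
  I17: { [P → D / . ,] }  — shift
  I18: { [P → D / , .] }  — reduce

Every state is either a pure shift/goto state or contains exactly one complete item and nothing to shift — no conflicts. The grammar is LR(0).

Answer: Yes, the grammar is LR(0)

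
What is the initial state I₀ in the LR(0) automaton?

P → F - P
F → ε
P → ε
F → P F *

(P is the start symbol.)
{ [F → . P F *], [F → .], [P → . F - P], [P → .], [P' → . P] }

First, augment the grammar with P' → P
I₀ = CLOSURE({ [P' → . P] }):
  [P' → . P] has the dot before P: add [P → . F - P], [P → .]
  [P → . F - P] has the dot before F: add [F → .], [F → . P F *]
No further items can be added.

I₀ = { [F → . P F *], [F → .], [P → . F - P], [P → .], [P' → . P] }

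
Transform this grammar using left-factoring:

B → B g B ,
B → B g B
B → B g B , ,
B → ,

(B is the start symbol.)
B → B g B B'
B' → , B''
B'' → ε
B'' → ,
B' → ε
B → ,

Left-factoring transforms A → αβ₁ | αβ₂ into A → αA' and A' → β₁ | β₂
(α is the longest common prefix among the alternatives). Repeat until
no nonterminal has two alternatives with a common prefix.

Round 1: B has alternatives sharing prefix 'B g B'. Introduce B': B → B g B B'
  Add: B' → ,
  Add: B' → ε
  Add: B' → , ,

Round 2: B' has alternatives sharing prefix ','. Introduce B'': B' → , B''
  Add: B'' → ε
  Add: B'' → ,

No remaining common prefixes — done.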